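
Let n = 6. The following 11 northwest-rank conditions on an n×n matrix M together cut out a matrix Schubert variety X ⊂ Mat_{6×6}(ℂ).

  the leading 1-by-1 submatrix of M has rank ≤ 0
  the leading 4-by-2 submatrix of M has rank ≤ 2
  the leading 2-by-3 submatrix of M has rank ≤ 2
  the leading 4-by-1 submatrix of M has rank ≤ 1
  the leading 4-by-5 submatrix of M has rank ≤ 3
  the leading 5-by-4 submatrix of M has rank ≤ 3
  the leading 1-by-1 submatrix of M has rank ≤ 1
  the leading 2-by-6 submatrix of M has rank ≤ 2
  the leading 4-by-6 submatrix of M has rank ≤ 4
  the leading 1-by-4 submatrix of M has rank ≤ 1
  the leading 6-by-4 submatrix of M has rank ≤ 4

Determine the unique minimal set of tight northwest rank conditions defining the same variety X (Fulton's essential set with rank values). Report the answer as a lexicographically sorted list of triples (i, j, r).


Propagating the 11 rank bounds to every northwest block:

  i=1: 0, 1, 1, 1, 1, 1
  i=2: 1, 2, 2, 2, 2, 2
  i=3: 1, 2, 3, 3, 3, 3
  i=4: 1, 2, 3, 3, 3, 4
  i=5: 1, 2, 3, 3, 4, 5
  i=6: 1, 2, 3, 4, 5, 6

reading off 1-entries of Δ²R: w = (2, 1, 3, 6, 5, 4).

ℓ(w)=4; the 3 essential cells (i,j,r):

[(1, 1, 0), (4, 5, 3), (5, 4, 3)]


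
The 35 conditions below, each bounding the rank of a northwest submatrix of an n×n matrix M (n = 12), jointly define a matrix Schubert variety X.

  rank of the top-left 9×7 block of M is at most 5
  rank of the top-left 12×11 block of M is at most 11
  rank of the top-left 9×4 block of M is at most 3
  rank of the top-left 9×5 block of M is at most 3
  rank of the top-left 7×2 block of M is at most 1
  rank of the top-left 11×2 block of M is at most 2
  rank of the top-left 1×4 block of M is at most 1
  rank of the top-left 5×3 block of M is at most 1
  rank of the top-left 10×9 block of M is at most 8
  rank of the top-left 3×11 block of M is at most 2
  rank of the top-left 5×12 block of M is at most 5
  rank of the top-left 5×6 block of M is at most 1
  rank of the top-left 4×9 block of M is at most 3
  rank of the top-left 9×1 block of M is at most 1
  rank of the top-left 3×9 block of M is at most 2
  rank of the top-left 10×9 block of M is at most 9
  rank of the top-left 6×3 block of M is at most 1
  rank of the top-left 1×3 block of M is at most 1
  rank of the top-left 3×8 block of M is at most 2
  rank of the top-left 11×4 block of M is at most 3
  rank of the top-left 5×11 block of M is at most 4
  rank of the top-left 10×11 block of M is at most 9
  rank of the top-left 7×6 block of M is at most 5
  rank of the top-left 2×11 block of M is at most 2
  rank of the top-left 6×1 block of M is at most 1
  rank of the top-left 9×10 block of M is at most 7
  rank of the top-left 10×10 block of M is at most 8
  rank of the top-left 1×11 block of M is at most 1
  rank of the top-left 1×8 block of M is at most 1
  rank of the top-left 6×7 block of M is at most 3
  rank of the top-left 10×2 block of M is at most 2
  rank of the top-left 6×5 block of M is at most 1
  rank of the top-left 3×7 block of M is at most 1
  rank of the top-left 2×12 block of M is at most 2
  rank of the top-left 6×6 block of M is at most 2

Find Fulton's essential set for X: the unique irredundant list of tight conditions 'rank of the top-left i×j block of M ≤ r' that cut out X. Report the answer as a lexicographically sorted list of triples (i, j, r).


Computing R[i][j] = min implied NW-rank bound (n=12, 35 conditions):

  R[1]: 1 | 1 | 1 | 1 | 1 | 1 | 1 | 1 | 1 | 1 | 1 | 1
  R[2]: 1 | 1 | 1 | 1 | 1 | 1 | 1 | 2 | 2 | 2 | 2 | 2
  R[3]: 1 | 1 | 1 | 1 | 1 | 1 | 1 | 2 | 2 | 2 | 2 | 3
  R[4]: 1 | 1 | 1 | 1 | 1 | 1 | 2 | 3 | 3 | 3 | 3 | 4
  R[5]: 1 | 1 | 1 | 1 | 1 | 1 | 2 | 3 | 4 | 4 | 4 | 5
  R[6]: 1 | 1 | 1 | 1 | 1 | 2 | 3 | 4 | 5 | 5 | 5 | 6
  R[7]: 1 | 1 | 2 | 2 | 2 | 3 | 4 | 5 | 6 | 6 | 6 | 7
  R[8]: 1 | 2 | 3 | 3 | 3 | 4 | 5 | 6 | 7 | 7 | 7 | 8
  R[9]: 1 | 2 | 3 | 3 | 3 | 4 | 5 | 6 | 7 | 7 | 8 | 9
  R[10]: 1 | 2 | 3 | 3 | 4 | 5 | 6 | 7 | 8 | 8 | 9 | 10
  R[11]: 1 | 2 | 3 | 3 | 4 | 5 | 6 | 7 | 8 | 9 | 10 | 11
  R[12]: 1 | 2 | 3 | 4 | 5 | 6 | 7 | 8 | 9 | 10 | 11 | 12

hence w(1..12) = (1, 8, 12, 7, 9, 6, 3, 2, 11, 5, 10, 4).

Rothe diagram D(w) (35 cells), 8 SE-corners (essential conditions):

[(3, 7, 1), (3, 11, 2), (5, 6, 1), (6, 5, 1), (7, 2, 1), (9, 5, 3), (9, 10, 7), (11, 4, 3)]


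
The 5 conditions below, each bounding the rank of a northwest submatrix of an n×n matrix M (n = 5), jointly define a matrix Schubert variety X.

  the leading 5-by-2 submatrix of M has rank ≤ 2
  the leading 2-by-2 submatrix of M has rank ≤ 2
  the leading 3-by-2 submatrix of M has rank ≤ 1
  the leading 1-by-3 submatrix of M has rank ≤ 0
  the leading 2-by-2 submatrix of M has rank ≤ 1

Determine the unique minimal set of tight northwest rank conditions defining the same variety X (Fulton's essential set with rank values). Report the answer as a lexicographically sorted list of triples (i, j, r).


Computing R[i][j] = min implied NW-rank bound (n=5, 5 conditions):

  row 1: 0 0 0 1 1
  row 2: 1 1 1 2 2
  row 3: 1 1 2 3 3
  row 4: 1 2 3 4 4
  row 5: 1 2 3 4 5

giving w = (4, 1, 3, 2, 5) via Δ²R.

|D(w)|=4, |Ess(w)|=2:

[(1, 3, 0), (3, 2, 1)]


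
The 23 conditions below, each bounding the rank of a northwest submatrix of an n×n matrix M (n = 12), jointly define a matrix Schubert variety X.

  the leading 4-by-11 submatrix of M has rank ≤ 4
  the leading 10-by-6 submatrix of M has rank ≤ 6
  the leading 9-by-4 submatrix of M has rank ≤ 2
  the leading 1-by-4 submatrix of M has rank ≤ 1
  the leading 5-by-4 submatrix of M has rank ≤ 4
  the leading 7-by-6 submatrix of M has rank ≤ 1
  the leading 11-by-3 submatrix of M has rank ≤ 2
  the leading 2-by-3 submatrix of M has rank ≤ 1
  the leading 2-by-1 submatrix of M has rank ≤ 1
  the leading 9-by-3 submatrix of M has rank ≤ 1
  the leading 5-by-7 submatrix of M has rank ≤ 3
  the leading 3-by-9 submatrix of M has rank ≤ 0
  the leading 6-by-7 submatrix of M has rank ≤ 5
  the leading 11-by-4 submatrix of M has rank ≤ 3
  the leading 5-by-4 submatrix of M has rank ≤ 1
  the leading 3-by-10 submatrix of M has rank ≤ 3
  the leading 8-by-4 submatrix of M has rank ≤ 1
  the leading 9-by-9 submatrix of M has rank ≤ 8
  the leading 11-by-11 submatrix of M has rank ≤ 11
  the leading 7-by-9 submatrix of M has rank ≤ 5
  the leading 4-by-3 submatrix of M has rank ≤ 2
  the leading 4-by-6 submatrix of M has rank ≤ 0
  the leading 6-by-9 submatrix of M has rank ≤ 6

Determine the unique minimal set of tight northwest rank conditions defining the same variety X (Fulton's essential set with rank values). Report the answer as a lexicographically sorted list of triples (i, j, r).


Reconstructing r_w from the 23 given conditions:

  R[1]: 0 | 0 | 0 | 0 | 0 | 0 | 0 | 0 | 0 | 1 | 1 | 1
  R[2]: 0 | 0 | 0 | 0 | 0 | 0 | 0 | 0 | 0 | 1 | 2 | 2
  R[3]: 0 | 0 | 0 | 0 | 0 | 0 | 0 | 0 | 0 | 1 | 2 | 3
  R[4]: 0 | 0 | 0 | 0 | 0 | 0 | 1 | 1 | 1 | 2 | 3 | 4
  R[5]: 1 | 1 | 1 | 1 | 1 | 1 | 2 | 2 | 2 | 3 | 4 | 5
  R[6]: 1 | 1 | 1 | 1 | 1 | 1 | 2 | 3 | 3 | 4 | 5 | 6
  R[7]: 1 | 1 | 1 | 1 | 1 | 1 | 2 | 3 | 4 | 5 | 6 | 7
  R[8]: 1 | 1 | 1 | 1 | 2 | 2 | 3 | 4 | 5 | 6 | 7 | 8
  R[9]: 1 | 1 | 1 | 2 | 3 | 3 | 4 | 5 | 6 | 7 | 8 | 9
  R[10]: 1 | 2 | 2 | 3 | 4 | 4 | 5 | 6 | 7 | 8 | 9 | 10
  R[11]: 1 | 2 | 2 | 3 | 4 | 5 | 6 | 7 | 8 | 9 | 10 | 11
  R[12]: 1 | 2 | 3 | 4 | 5 | 6 | 7 | 8 | 9 | 10 | 11 | 12

the unique w with this rank table is (10, 11, 12, 7, 1, 8, 9, 5, 4, 2, 6, 3).

6 SE-corners of the 49-cell Rothe diagram give Ess(w):

[(3, 9, 0), (4, 6, 0), (7, 6, 1), (8, 4, 1), (9, 3, 1), (11, 3, 2)]


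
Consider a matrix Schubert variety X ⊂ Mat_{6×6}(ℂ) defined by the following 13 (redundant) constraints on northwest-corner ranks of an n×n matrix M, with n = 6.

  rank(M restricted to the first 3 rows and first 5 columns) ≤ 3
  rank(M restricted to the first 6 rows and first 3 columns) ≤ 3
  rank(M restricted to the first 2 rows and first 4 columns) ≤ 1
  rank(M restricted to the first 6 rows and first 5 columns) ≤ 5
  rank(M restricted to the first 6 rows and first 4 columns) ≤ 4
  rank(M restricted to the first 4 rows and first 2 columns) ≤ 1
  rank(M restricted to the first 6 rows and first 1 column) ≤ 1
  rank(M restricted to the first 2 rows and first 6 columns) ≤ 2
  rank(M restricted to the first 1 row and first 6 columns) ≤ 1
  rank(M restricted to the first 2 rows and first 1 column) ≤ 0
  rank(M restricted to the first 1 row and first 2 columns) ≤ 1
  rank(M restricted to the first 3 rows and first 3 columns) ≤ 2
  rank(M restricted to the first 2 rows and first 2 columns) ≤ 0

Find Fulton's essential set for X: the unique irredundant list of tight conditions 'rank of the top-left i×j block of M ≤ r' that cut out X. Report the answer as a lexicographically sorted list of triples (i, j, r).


Reconstructing r_w from the 13 given conditions:

  i=1: 0  0  1  1  1  1
  i=2: 0  0  1  1  2  2
  i=3: 1  1  2  2  3  3
  i=4: 1  1  2  3  4  4
  i=5: 1  2  3  4  5  5
  i=6: 1  2  3  4  5  6

reading off 1-entries of Δ²R: w = (3, 5, 1, 4, 2, 6).

Rothe diagram D(w) (6 cells), 3 SE-corners (essential conditions):

[(2, 2, 0), (2, 4, 1), (4, 2, 1)]


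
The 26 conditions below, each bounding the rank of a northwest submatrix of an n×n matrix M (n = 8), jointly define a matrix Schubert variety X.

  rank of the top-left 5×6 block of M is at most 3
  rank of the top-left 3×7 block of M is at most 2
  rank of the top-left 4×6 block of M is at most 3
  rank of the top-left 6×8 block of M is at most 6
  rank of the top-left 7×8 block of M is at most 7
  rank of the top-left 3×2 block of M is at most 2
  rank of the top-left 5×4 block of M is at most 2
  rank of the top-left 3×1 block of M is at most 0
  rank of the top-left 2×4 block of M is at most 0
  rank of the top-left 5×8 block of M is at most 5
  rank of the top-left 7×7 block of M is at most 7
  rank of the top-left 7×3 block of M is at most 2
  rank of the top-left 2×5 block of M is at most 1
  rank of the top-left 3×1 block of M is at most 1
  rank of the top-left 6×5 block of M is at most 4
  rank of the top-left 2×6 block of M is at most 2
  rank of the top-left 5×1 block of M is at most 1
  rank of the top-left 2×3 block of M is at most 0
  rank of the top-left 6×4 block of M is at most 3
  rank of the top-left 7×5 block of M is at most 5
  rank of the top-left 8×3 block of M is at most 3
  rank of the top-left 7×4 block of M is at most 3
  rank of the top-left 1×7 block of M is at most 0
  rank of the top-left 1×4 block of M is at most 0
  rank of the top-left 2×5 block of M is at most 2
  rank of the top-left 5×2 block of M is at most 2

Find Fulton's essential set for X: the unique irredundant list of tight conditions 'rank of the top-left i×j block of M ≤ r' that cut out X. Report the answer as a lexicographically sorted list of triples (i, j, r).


Reconstructing r_w from the 26 given conditions:

  R[1]: 0, 0, 0, 0, 0, 0, 0, 1
  R[2]: 0, 0, 0, 0, 1, 1, 1, 2
  R[3]: 0, 1, 1, 1, 2, 2, 2, 3
  R[4]: 1, 2, 2, 2, 3, 3, 3, 4
  R[5]: 1, 2, 2, 2, 3, 3, 4, 5
  R[6]: 1, 2, 2, 3, 4, 4, 5, 6
  R[7]: 1, 2, 2, 3, 4, 5, 6, 7
  R[8]: 1, 2, 3, 4, 5, 6, 7, 8

reading off 1-entries of Δ²R: w = (8, 5, 2, 1, 7, 4, 6, 3).

D(w) has 17 cells with 6 SE-corners; essential set:

[(1, 7, 0), (2, 4, 0), (3, 1, 0), (5, 4, 2), (5, 6, 3), (7, 3, 2)]


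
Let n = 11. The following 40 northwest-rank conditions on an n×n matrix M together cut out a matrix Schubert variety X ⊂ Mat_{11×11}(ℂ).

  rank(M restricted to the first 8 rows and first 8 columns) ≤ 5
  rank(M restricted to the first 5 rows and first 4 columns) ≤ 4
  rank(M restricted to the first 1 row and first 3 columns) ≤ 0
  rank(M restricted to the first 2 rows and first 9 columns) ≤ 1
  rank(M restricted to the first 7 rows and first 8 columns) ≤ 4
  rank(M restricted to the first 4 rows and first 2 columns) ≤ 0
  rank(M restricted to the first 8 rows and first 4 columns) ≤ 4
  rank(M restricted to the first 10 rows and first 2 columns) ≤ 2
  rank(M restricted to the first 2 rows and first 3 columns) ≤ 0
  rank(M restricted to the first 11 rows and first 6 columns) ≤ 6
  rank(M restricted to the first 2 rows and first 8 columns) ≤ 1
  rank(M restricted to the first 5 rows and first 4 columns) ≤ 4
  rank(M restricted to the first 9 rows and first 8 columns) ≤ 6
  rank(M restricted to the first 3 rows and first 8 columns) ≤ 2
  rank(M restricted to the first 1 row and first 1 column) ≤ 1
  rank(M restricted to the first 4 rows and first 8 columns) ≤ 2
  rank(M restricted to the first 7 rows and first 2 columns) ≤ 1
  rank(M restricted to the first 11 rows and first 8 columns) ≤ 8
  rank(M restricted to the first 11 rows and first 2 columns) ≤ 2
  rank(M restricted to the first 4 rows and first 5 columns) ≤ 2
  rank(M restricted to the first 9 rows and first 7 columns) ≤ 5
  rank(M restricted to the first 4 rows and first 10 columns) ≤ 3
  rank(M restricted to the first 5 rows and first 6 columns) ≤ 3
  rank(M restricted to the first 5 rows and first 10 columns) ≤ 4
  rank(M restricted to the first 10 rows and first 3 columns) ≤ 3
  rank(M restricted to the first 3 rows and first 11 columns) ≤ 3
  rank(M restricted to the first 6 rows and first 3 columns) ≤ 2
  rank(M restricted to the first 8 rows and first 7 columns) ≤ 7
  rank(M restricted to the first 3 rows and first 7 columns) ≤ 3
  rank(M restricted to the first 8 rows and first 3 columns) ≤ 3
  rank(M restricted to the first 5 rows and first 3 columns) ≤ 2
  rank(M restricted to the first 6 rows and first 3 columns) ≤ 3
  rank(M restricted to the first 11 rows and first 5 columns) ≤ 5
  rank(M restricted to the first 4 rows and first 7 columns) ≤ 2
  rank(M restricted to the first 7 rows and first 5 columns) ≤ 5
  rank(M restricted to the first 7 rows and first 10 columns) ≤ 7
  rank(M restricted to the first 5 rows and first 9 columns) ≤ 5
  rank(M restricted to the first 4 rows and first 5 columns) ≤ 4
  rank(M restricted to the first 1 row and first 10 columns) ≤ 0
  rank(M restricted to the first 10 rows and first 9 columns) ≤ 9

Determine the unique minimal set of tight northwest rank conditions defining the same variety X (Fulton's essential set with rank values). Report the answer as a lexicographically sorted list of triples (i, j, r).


Computing R[i][j] = min implied NW-rank bound (n=11, 40 conditions):

  R[1]: 0  0  0  0  0  0  0  0  0  0  1
  R[2]: 0  0  0  1  1  1  1  1  1  1  2
  R[3]: 0  0  1  2  2  2  2  2  2  2  3
  R[4]: 0  0  1  2  2  2  2  2  3  3  4
  R[5]: 1  1  2  3  3  3  3  3  4  4  5
  R[6]: 1  1  2  3  4  4  4  4  5  5  6
  R[7]: 1  1  2  3  4  4  4  4  5  6  7
  R[8]: 1  2  3  4  5  5  5  5  6  7  8
  R[9]: 1  2  3  4  5  5  5  6  7  8  9
  R[10]: 1  2  3  4  5  6  6  7  8  9  10
  R[11]: 1  2  3  4  5  6  7  8  9  10  11

second differences of R give the permutation w = (11, 4, 3, 9, 1, 5, 10, 2, 8, 6, 7).

Rothe diagram D(w) (28 cells), 7 SE-corners (essential conditions):

[(1, 10, 0), (2, 3, 0), (4, 2, 0), (4, 8, 2), (7, 2, 1), (7, 8, 4), (9, 7, 5)]


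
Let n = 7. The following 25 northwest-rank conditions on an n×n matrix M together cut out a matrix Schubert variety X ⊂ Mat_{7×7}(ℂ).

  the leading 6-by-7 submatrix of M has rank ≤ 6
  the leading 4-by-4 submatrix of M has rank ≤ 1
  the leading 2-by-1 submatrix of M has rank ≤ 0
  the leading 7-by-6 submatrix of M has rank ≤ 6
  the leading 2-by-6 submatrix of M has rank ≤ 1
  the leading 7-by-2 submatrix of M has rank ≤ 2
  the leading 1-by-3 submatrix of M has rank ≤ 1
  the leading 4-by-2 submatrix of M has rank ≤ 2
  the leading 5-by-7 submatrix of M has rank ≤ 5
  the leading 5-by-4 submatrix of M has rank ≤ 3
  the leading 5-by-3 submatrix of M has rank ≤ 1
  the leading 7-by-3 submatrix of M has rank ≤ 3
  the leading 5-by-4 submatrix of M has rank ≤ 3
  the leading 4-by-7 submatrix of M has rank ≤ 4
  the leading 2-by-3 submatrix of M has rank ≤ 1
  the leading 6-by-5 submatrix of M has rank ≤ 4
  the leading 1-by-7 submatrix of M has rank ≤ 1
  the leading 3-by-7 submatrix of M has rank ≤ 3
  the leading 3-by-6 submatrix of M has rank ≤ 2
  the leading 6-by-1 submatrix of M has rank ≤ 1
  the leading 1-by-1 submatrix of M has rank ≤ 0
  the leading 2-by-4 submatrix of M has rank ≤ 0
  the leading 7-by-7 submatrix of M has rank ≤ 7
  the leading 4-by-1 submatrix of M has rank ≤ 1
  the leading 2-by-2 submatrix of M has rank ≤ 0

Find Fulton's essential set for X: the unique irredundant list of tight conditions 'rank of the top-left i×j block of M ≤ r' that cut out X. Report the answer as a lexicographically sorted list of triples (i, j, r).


Recovering R(i,j) via the rank-extension bound from the 25 conditions:

  row 1: 0 | 0 | 0 | 0 | 1 | 1 | 1
  row 2: 0 | 0 | 0 | 0 | 1 | 1 | 2
  row 3: 1 | 1 | 1 | 1 | 2 | 2 | 3
  row 4: 1 | 1 | 1 | 1 | 2 | 3 | 4
  row 5: 1 | 1 | 1 | 2 | 3 | 4 | 5
  row 6: 1 | 2 | 2 | 3 | 4 | 5 | 6
  row 7: 1 | 2 | 3 | 4 | 5 | 6 | 7

hence w(1..7) = (5, 7, 1, 6, 4, 2, 3).

|D(w)|=14, |Ess(w)|=4:

[(2, 4, 0), (2, 6, 1), (4, 4, 1), (5, 3, 1)]


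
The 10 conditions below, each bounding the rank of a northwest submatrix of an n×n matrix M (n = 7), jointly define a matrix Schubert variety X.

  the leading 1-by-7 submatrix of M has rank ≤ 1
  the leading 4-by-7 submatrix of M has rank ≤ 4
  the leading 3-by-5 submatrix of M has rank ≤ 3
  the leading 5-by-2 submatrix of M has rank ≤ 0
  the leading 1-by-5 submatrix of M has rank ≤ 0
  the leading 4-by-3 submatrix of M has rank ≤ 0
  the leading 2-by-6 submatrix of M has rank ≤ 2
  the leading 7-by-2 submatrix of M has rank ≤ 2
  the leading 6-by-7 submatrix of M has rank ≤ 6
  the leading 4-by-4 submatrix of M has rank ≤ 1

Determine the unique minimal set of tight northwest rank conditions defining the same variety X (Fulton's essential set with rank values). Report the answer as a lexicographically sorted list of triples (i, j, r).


Propagating the 10 rank bounds to every northwest block:

  row 1: 0  0  0  0  0  1  1
  row 2: 0  0  0  1  1  2  2
  row 3: 0  0  0  1  2  3  3
  row 4: 0  0  0  1  2  3  4
  row 5: 0  0  1  2  3  4  5
  row 6: 1  1  2  3  4  5  6
  row 7: 1  2  3  4  5  6  7

giving w = (6, 4, 5, 7, 3, 1, 2) via Δ²R.

Fulton essential set (3 of the 16 Rothe cells):

[(1, 5, 0), (4, 3, 0), (5, 2, 0)]


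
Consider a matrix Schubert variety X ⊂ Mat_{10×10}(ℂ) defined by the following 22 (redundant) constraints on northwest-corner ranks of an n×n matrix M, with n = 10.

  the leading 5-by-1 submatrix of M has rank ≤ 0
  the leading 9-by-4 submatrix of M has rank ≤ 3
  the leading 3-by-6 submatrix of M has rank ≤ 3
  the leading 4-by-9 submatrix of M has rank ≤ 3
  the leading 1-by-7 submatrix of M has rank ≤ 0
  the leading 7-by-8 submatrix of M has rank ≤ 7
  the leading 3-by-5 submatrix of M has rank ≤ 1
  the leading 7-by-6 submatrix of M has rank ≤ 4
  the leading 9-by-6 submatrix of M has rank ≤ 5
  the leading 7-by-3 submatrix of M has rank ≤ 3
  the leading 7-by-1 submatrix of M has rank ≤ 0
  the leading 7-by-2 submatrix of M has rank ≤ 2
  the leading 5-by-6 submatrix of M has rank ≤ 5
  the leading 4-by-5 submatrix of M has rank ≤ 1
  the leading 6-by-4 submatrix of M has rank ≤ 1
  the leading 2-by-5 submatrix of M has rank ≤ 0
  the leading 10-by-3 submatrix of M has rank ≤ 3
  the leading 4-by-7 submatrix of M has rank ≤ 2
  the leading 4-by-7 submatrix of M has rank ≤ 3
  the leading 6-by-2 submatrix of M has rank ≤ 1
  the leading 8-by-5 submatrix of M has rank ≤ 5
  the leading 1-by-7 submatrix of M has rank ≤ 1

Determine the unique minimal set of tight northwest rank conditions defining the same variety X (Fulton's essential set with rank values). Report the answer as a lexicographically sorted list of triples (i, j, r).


Recovering R(i,j) via the rank-extension bound from the 22 conditions:

  row 1: 0  0  0  0  0  0  0  1  1  1
  row 2: 0  0  0  0  0  1  1  2  2  2
  row 3: 0  1  1  1  1  2  2  3  3  3
  row 4: 0  1  1  1  1  2  2  3  3  4
  row 5: 0  1  1  1  2  3  3  4  4  5
  row 6: 0  1  1  1  2  3  4  5  5  6
  row 7: 0  1  2  2  3  4  5  6  6  7
  row 8: 1  2  3  3  4  5  6  7  7  8
  row 9: 1  2  3  3  4  5  6  7  8  9
  row 10: 1  2  3  4  5  6  7  8  9  10

so w = (8, 6, 2, 10, 5, 7, 3, 1, 9, 4).

ℓ(w)=27; the 8 essential cells (i,j,r):

[(1, 7, 0), (2, 5, 0), (4, 5, 1), (4, 7, 2), (4, 9, 3), (6, 4, 1), (7, 1, 0), (9, 4, 3)]


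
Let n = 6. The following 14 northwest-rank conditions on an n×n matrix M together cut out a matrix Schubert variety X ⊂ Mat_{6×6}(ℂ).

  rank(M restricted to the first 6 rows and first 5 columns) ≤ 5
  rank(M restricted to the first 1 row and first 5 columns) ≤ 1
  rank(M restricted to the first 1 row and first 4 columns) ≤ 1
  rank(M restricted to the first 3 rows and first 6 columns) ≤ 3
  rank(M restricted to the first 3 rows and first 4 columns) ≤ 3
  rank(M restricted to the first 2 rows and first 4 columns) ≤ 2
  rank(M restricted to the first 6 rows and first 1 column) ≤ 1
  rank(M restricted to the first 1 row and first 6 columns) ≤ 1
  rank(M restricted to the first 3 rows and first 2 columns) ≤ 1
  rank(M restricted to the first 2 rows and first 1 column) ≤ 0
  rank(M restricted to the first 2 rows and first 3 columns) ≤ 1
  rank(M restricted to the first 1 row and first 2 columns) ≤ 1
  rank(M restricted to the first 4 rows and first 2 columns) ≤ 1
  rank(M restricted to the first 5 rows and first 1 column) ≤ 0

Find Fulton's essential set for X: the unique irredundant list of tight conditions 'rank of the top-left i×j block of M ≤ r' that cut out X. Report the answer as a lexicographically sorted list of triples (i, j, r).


Rank table r_w(6×6) implied by the 14 constraints:

  i=1: 0, 1, 1, 1, 1, 1
  i=2: 0, 1, 1, 2, 2, 2
  i=3: 0, 1, 2, 3, 3, 3
  i=4: 0, 1, 2, 3, 4, 4
  i=5: 0, 1, 2, 3, 4, 5
  i=6: 1, 2, 3, 4, 5, 6

so w = (2, 4, 3, 5, 6, 1).

ℓ(w)=6; the 2 essential cells (i,j,r):

[(2, 3, 1), (5, 1, 0)]


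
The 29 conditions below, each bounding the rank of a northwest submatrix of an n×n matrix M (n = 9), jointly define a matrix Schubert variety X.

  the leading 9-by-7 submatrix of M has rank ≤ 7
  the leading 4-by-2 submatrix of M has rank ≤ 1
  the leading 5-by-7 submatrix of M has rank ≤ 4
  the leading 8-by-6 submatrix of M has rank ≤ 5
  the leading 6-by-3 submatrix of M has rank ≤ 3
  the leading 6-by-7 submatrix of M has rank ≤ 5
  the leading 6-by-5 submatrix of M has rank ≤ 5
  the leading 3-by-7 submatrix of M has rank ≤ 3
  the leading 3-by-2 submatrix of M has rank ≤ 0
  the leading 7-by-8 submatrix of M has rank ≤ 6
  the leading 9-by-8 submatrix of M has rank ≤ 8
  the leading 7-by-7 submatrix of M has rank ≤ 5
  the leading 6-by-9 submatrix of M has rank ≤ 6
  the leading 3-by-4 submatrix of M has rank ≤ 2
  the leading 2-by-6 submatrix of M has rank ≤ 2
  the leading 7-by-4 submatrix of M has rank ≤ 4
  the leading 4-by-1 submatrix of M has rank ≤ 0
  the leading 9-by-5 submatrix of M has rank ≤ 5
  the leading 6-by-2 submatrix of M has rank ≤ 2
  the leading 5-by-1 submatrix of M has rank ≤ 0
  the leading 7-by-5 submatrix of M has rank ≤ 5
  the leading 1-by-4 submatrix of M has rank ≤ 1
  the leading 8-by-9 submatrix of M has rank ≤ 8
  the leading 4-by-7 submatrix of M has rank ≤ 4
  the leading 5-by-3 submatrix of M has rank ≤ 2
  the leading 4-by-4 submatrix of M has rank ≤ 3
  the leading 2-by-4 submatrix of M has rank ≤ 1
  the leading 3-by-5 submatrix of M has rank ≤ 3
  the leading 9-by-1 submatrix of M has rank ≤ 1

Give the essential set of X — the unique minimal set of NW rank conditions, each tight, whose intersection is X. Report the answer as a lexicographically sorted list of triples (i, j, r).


Reconstructing r_w from the 29 given conditions:

  0  0  1  1  1  1  1  1  1
  0  0  1  1  2  2  2  2  2
  0  0  1  2  3  3  3  3  3
  0  1  2  3  4  4  4  4  4
  0  1  2  3  4  4  4  5  5
  1  2  3  4  5  5  5  6  6
  1  2  3  4  5  5  5  6  7
  1  2  3  4  5  5  6  7  8
  1  2  3  4  5  6  7  8  9

so w = (3, 5, 4, 2, 8, 1, 9, 7, 6).

ℓ(w)=14; the 6 essential cells (i,j,r):

[(2, 4, 1), (3, 2, 0), (5, 1, 0), (5, 7, 4), (7, 7, 5), (8, 6, 5)]


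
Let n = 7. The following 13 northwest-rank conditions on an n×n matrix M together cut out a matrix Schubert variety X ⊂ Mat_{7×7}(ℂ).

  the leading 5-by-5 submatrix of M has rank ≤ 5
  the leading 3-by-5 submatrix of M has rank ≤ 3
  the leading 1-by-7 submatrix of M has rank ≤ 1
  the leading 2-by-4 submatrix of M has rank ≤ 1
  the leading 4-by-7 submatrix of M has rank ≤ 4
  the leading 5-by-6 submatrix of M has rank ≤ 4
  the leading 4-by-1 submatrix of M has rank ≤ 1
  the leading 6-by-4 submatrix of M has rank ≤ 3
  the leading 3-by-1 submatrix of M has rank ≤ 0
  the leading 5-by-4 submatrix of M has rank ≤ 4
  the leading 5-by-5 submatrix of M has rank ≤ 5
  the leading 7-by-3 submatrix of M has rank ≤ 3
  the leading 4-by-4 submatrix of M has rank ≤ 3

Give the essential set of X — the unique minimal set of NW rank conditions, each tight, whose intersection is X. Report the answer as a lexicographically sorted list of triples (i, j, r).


Recovering R(i,j) via the rank-extension bound from the 13 conditions:

  R[1]: 0 1 1 1 1 1 1
  R[2]: 0 1 1 1 2 2 2
  R[3]: 0 1 2 2 3 3 3
  R[4]: 1 2 3 3 4 4 4
  R[5]: 1 2 3 3 4 4 5
  R[6]: 1 2 3 3 4 5 6
  R[7]: 1 2 3 4 5 6 7

the unique w with this rank table is (2, 5, 3, 1, 7, 6, 4).

D(w) has 8 cells with 4 SE-corners; essential set:

[(2, 4, 1), (3, 1, 0), (5, 6, 4), (6, 4, 3)]


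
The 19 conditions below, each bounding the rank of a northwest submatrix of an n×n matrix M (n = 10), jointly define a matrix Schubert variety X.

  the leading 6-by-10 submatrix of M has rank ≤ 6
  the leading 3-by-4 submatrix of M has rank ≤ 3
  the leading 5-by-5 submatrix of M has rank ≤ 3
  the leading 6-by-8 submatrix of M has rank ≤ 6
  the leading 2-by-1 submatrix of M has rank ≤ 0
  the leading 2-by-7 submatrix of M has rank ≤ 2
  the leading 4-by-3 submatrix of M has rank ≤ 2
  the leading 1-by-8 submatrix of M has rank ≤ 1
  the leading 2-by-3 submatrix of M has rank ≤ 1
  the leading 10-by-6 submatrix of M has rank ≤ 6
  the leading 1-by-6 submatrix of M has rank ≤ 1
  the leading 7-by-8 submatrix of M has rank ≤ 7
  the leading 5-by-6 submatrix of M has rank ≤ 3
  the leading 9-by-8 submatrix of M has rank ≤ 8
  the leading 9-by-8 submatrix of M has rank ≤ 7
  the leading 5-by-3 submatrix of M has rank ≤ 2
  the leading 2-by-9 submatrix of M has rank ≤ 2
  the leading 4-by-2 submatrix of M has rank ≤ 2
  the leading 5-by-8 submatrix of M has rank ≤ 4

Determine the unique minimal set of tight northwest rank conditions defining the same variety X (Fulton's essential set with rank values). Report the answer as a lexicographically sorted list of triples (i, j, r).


The tightest implied rank at each (i,j), from the 19 conditions:

  R[1]: 0  1  1  1  1  1  1  1  1  1
  R[2]: 0  1  1  2  2  2  2  2  2  2
  R[3]: 1  2  2  3  3  3  3  3  3  3
  R[4]: 1  2  2  3  3  3  4  4  4  4
  R[5]: 1  2  2  3  3  3  4  4  5  5
  R[6]: 1  2  3  4  4  4  5  5  6  6
  R[7]: 1  2  3  4  5  5  6  6  7  7
  R[8]: 1  2  3  4  5  6  7  7  8  8
  R[9]: 1  2  3  4  5  6  7  7  8  9
  R[10]: 1  2  3  4  5  6  7  8  9  10

hence w(1..10) = (2, 4, 1, 7, 9, 3, 5, 6, 10, 8).

|D(w)|=11, |Ess(w)|=6:

[(2, 1, 0), (2, 3, 1), (5, 3, 2), (5, 6, 3), (5, 8, 4), (9, 8, 7)]


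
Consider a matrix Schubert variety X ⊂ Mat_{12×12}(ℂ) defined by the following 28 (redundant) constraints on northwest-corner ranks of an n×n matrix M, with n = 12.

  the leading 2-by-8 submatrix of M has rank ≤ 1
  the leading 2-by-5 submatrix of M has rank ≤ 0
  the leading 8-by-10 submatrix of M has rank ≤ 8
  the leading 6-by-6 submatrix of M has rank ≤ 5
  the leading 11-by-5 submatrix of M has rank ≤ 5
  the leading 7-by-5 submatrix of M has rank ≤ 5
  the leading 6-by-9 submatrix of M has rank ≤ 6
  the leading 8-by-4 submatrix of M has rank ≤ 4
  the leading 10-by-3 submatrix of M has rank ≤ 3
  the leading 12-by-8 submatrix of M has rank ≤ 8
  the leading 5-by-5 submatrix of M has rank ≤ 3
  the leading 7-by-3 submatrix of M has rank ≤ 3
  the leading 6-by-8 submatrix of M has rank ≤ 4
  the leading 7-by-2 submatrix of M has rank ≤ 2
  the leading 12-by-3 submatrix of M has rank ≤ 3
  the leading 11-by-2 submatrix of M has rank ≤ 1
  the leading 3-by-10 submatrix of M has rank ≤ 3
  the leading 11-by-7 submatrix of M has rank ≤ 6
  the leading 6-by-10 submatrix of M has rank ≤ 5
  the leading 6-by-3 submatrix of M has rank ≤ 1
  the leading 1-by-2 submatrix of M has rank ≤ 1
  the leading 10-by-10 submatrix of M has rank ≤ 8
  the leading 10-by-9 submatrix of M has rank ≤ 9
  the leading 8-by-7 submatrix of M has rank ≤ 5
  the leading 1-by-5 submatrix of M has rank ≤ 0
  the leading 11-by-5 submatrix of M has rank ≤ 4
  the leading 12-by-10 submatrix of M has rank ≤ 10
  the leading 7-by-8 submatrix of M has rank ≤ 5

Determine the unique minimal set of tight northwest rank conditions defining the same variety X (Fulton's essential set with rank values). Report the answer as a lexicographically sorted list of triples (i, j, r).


Recovering R(i,j) via the rank-extension bound from the 28 conditions:

  i=1: 0, 0, 0, 0, 0, 1, 1, 1, 1, 1, 1, 1
  i=2: 0, 0, 0, 0, 0, 1, 1, 1, 2, 2, 2, 2
  i=3: 1, 1, 1, 1, 1, 2, 2, 2, 3, 3, 3, 3
  i=4: 1, 1, 1, 2, 2, 3, 3, 3, 4, 4, 4, 4
  i=5: 1, 1, 1, 2, 3, 4, 4, 4, 5, 5, 5, 5
  i=6: 1, 1, 1, 2, 3, 4, 4, 4, 5, 5, 6, 6
  i=7: 1, 1, 2, 3, 4, 5, 5, 5, 6, 6, 7, 7
  i=8: 1, 1, 2, 3, 4, 5, 5, 6, 7, 7, 8, 8
  i=9: 1, 1, 2, 3, 4, 5, 6, 7, 8, 8, 9, 9
  i=10: 1, 1, 2, 3, 4, 5, 6, 7, 8, 8, 9, 10
  i=11: 1, 1, 2, 3, 4, 5, 6, 7, 8, 9, 10, 11
  i=12: 1, 2, 3, 4, 5, 6, 7, 8, 9, 10, 11, 12

reading off 1-entries of Δ²R: w = (6, 9, 1, 4, 5, 11, 3, 8, 7, 12, 10, 2).

D(w) has 28 cells with 8 SE-corners; essential set:

[(2, 5, 0), (2, 8, 1), (6, 3, 1), (6, 8, 4), (6, 10, 5), (8, 7, 5), (10, 10, 8), (11, 2, 1)]


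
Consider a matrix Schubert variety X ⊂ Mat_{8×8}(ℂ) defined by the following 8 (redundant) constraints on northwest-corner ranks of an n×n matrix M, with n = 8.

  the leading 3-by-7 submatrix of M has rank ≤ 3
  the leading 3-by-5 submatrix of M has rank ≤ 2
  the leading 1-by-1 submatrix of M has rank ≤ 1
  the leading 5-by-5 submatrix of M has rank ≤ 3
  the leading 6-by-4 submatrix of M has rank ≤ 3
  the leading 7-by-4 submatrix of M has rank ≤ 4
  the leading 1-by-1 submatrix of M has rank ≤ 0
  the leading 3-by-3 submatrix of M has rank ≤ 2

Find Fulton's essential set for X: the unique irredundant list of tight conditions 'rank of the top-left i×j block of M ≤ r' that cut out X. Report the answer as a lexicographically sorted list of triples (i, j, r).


The tightest implied rank at each (i,j), from the 8 conditions:

  0 | 1 | 1 | 1 | 1 | 1 | 1 | 1
  1 | 2 | 2 | 2 | 2 | 2 | 2 | 2
  1 | 2 | 2 | 2 | 2 | 3 | 3 | 3
  1 | 2 | 3 | 3 | 3 | 4 | 4 | 4
  1 | 2 | 3 | 3 | 3 | 4 | 5 | 5
  1 | 2 | 3 | 3 | 4 | 5 | 6 | 6
  1 | 2 | 3 | 4 | 5 | 6 | 7 | 7
  1 | 2 | 3 | 4 | 5 | 6 | 7 | 8

hence w(1..8) = (2, 1, 6, 3, 7, 5, 4, 8).

|D(w)|=7, |Ess(w)|=4:

[(1, 1, 0), (3, 5, 2), (5, 5, 3), (6, 4, 3)]


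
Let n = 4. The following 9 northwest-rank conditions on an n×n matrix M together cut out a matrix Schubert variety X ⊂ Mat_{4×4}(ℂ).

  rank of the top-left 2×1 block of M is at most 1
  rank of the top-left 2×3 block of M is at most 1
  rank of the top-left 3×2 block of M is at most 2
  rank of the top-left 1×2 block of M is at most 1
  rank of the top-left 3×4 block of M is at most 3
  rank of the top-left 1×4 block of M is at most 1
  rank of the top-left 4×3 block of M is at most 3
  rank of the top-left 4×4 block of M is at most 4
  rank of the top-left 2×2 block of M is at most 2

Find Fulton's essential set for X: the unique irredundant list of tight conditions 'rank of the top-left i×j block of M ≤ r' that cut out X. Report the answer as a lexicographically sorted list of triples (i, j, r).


Recovering R(i,j) via the rank-extension bound from the 9 conditions:

  row 1: 1 | 1 | 1 | 1
  row 2: 1 | 1 | 1 | 2
  row 3: 1 | 2 | 2 | 3
  row 4: 1 | 2 | 3 | 4

giving w = (1, 4, 2, 3) via Δ²R.

|D(w)|=2, |Ess(w)|=1:

[(2, 3, 1)]


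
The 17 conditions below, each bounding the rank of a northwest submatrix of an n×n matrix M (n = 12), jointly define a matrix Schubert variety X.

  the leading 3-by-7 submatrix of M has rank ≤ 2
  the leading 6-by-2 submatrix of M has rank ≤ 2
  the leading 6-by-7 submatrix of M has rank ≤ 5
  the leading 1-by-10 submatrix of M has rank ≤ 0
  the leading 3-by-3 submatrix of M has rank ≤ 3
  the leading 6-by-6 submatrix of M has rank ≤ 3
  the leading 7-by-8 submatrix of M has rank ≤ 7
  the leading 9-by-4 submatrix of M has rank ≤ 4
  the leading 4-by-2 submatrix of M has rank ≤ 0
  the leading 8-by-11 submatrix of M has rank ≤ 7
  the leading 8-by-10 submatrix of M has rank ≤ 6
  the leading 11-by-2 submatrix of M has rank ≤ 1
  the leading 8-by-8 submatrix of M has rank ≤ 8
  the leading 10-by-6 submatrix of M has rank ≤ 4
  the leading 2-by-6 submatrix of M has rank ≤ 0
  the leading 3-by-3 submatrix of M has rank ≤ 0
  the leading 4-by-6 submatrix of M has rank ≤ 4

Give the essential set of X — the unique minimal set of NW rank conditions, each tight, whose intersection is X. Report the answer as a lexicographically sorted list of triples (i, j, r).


The tightest implied rank at each (i,j), from the 17 conditions:

  R[1]: 0  0  0  0  0  0  0  0  0  0  1  1
  R[2]: 0  0  0  0  0  0  1  1  1  1  2  2
  R[3]: 0  0  0  1  1  1  2  2  2  2  3  3
  R[4]: 0  0  1  2  2  2  3  3  3  3  4  4
  R[5]: 1  1  2  3  3  3  4  4  4  4  5  5
  R[6]: 1  1  2  3  3  3  4  5  5  5  6  6
  R[7]: 1  1  2  3  4  4  5  6  6  6  7  7
  R[8]: 1  1  2  3  4  4  5  6  6  6  7  8
  R[9]: 1  1  2  3  4  4  5  6  7  7  8  9
  R[10]: 1  1  2  3  4  4  5  6  7  8  9  10
  R[11]: 1  1  2  3  4  5  6  7  8  9  10  11
  R[12]: 1  2  3  4  5  6  7  8  9  10  11  12

reading off 1-entries of Δ²R: w = (11, 7, 4, 3, 1, 8, 5, 12, 9, 10, 6, 2).

ℓ(w)=34; the 8 essential cells (i,j,r):

[(1, 10, 0), (2, 6, 0), (3, 3, 0), (4, 2, 0), (6, 6, 3), (8, 10, 6), (10, 6, 4), (11, 2, 1)]


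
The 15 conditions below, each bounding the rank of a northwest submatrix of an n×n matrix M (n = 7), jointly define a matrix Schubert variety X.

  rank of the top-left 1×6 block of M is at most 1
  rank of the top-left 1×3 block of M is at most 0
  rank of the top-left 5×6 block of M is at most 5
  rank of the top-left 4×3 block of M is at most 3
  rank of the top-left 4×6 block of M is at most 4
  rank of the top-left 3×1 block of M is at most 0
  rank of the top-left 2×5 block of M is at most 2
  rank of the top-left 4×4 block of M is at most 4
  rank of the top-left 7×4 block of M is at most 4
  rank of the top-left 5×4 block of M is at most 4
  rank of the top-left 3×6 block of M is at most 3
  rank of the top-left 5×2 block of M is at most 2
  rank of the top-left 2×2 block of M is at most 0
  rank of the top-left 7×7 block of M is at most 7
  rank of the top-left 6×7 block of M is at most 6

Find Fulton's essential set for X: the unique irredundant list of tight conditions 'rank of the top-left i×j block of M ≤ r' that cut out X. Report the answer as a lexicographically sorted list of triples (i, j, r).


Rank table r_w(7×7) implied by the 15 constraints:

  0 0 0 1 1 1 1
  0 0 1 2 2 2 2
  0 1 2 3 3 3 3
  1 2 3 4 4 4 4
  1 2 3 4 5 5 5
  1 2 3 4 5 6 6
  1 2 3 4 5 6 7

second differences of R give the permutation w = (4, 3, 2, 1, 5, 6, 7).

|D(w)|=6, |Ess(w)|=3:

[(1, 3, 0), (2, 2, 0), (3, 1, 0)]


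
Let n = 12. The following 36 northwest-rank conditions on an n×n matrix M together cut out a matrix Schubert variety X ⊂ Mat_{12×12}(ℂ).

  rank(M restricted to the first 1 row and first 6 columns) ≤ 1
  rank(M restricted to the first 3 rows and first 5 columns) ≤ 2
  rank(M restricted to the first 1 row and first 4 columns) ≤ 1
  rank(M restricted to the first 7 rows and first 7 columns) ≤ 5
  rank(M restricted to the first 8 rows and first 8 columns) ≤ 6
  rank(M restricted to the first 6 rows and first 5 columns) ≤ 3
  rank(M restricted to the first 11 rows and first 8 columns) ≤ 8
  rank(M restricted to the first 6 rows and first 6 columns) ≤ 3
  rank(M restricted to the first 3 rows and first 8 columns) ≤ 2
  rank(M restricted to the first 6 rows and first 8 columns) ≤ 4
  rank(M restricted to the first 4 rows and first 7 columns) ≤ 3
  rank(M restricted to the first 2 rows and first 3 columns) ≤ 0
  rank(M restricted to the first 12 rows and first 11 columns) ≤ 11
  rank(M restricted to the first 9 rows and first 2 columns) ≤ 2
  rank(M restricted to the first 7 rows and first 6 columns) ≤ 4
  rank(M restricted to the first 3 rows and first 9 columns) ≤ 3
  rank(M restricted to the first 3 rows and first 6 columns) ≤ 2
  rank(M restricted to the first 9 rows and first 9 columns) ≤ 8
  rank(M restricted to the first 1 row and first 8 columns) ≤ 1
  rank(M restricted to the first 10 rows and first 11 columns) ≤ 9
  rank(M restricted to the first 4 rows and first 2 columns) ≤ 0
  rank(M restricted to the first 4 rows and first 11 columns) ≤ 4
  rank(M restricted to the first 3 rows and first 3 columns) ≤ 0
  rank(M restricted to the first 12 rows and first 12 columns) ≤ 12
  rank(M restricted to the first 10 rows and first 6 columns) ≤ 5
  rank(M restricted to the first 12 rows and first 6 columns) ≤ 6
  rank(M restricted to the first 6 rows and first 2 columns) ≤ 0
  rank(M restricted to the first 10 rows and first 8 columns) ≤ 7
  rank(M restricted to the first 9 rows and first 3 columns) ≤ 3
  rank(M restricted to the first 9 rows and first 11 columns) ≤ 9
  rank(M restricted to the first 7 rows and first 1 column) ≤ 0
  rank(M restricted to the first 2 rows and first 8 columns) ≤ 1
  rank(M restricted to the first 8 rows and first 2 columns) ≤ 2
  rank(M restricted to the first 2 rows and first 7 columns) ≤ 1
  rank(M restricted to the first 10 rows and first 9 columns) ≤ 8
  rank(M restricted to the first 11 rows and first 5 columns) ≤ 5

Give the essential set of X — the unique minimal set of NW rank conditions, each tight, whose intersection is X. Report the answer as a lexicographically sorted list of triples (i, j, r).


Propagating the 36 rank bounds to every northwest block:

  row 1: 0  0  0  1  1  1  1  1  1  1  1  1
  row 2: 0  0  0  1  1  1  1  1  2  2  2  2
  row 3: 0  0  0  1  2  2  2  2  3  3  3  3
  row 4: 0  0  1  2  3  3  3  3  4  4  4  4
  row 5: 0  0  1  2  3  3  4  4  5  5  5  5
  row 6: 0  0  1  2  3  3  4  4  5  6  6  6
  row 7: 0  1  2  3  4  4  5  5  6  7  7  7
  row 8: 1  2  3  4  5  5  6  6  7  8  8  8
  row 9: 1  2  3  4  5  5  6  7  8  9  9  9
  row 10: 1  2  3  4  5  5  6  7  8  9  9  10
  row 11: 1  2  3  4  5  6  7  8  9  10  10  11
  row 12: 1  2  3  4  5  6  7  8  9  10  11  12

second differences of R give the permutation w = (4, 9, 5, 3, 7, 10, 2, 1, 8, 12, 6, 11).

ℓ(w)=26; the 8 essential cells (i,j,r):

[(2, 8, 1), (3, 3, 0), (6, 2, 0), (6, 6, 3), (6, 8, 4), (7, 1, 0), (10, 6, 5), (10, 11, 9)]


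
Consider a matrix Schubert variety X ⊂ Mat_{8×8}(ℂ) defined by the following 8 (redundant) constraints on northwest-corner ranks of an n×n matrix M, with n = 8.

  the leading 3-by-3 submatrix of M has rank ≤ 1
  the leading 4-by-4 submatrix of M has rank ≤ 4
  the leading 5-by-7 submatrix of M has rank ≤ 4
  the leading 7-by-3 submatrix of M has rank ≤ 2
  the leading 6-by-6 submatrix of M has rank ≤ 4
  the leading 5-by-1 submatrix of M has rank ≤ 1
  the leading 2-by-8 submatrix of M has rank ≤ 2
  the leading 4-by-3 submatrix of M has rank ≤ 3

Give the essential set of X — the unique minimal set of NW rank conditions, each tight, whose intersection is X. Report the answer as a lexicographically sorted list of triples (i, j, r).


Reconstructing r_w from the 8 given conditions:

  R[1]: 1, 1, 1, 1, 1, 1, 1, 1
  R[2]: 1, 1, 1, 2, 2, 2, 2, 2
  R[3]: 1, 1, 1, 2, 3, 3, 3, 3
  R[4]: 1, 2, 2, 3, 4, 4, 4, 4
  R[5]: 1, 2, 2, 3, 4, 4, 4, 5
  R[6]: 1, 2, 2, 3, 4, 4, 5, 6
  R[7]: 1, 2, 2, 3, 4, 5, 6, 7
  R[8]: 1, 2, 3, 4, 5, 6, 7, 8

the unique w with this rank table is (1, 4, 5, 2, 8, 7, 6, 3).

Rothe diagram D(w) (10 cells), 4 SE-corners (essential conditions):

[(3, 3, 1), (5, 7, 4), (6, 6, 4), (7, 3, 2)]
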